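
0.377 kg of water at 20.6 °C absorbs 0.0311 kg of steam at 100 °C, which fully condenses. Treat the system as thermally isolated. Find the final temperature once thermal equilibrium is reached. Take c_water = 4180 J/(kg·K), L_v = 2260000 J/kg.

T_f ≈ 67.9 °C

Setting the total heat transfer to zero:
latent heat released on condensation: 0.0311·2260000 = 70286
  condensate cools 100→T: 0.0311·4180·(T − 100) = 130(T − 100)
  original water: 1575.9(T − 20.6)
1705.9 T = 70286 + 13000 + 32463 = 115749
T ≈ 67.85 °C, under the boiling point, so the assumption holds.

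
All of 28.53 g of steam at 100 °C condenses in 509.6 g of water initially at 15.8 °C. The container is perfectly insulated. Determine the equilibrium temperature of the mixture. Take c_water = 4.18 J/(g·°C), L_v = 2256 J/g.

T_f ≈ 48.9 °C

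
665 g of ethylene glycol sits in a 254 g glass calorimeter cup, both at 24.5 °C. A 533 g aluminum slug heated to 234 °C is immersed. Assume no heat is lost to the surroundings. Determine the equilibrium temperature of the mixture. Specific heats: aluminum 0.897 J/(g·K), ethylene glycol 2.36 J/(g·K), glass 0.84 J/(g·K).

T_f ≈ 68.8 °C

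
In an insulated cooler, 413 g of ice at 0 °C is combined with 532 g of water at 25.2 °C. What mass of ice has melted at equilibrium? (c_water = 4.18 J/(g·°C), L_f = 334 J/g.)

Cooling the water to 0 °C releases 532·4.18·25.2 = 56039 J.
Melting all 413 g of ice would need 413·334 = 137942 J.
56039 J < 137942 J, so only part of the ice melts and the system sits at 0 °C.
m_melted·334 = 56039  ⇒  m_melted ≈ 167.8 g.

m_melted ≈ 168 g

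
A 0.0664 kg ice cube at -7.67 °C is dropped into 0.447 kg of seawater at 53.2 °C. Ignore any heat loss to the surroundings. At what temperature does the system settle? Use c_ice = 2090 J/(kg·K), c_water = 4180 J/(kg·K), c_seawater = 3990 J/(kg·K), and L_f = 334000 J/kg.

T_f ≈ 34.8 °C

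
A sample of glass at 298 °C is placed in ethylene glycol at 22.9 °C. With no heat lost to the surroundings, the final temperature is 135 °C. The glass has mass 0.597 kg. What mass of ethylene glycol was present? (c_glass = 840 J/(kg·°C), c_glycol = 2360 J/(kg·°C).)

Heat gained plus heat lost sum to zero:
0.597×840×(135 − 298) + m×2360×(135 − 22.9) = 0
264556 m = 81741
m = 81741/264556 ≈ 0.309 kg

m ≈ 0.309 kg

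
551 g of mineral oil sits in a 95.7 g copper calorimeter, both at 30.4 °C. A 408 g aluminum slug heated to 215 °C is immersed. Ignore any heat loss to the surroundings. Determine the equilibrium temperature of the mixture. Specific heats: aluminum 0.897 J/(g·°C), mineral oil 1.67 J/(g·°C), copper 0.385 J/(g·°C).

With ΣQ=0 the equilibrium temperature is the m·c-weighted mean:
T_f = (365.98*215 + 920.17*30.4 + 36.84*30.4) / (365.98 + 920.17 + 36.84)
    = 107778 / 1323 ≈ 81.47 °C

T_f ≈ 81.5 °C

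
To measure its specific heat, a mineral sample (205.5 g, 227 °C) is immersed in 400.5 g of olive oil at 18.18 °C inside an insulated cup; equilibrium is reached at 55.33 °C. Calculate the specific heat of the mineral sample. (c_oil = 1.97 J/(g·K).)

c ≈ 0.831 J/(g·K)

Heat gained plus heat lost sum to zero:
205.5·c·(55.33 − 227) + 400.5·1.97·(55.33 − 18.18) = 0
-35278 c = -29311
c = -29311/-35278 ≈ 0.8308 J/(g·K)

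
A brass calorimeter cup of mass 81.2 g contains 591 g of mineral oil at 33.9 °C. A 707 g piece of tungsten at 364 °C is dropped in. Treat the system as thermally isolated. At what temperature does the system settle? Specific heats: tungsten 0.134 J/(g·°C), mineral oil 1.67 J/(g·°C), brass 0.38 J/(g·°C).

T_f ≈ 62.0 °C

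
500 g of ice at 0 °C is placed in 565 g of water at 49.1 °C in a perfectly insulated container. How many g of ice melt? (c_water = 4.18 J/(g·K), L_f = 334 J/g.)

m_melted ≈ 347 g

Cooling the water to 0 °C releases 565·4.18·49.1 = 115959 J.
To melt every bit of ice: 500·334 = 167000 J.
Since 115959 < 167000 J, not all the ice melts; equilibrium is at 0 °C.
Mass melted = 115959/334 ≈ 347.2 g.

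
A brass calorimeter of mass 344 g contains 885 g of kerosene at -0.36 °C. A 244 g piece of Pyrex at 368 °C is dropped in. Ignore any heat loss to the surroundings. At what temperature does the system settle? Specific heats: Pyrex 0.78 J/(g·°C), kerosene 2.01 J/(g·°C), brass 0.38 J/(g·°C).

T_f = Σ m_i c_i T_i / Σ m_i c_i:
T_f = (190.32×368 + 1778.8×(-0.36) + 130.72×(-0.36)) / (190.32 + 1778.8 + 130.72)
    = 69350 / 2099.9 ≈ 33.03 °C

T_f ≈ 33.0 °C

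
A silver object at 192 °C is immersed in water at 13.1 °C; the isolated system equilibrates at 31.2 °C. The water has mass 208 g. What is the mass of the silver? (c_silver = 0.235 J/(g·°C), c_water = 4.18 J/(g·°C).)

|Q_silver| = |Q_water|:
m×0.235×(192 − 31.2) = 208×4.18×(31.2 − 13.1)
37.79 m = 15737  ⇒  m ≈ 416.5 g

m ≈ 416 g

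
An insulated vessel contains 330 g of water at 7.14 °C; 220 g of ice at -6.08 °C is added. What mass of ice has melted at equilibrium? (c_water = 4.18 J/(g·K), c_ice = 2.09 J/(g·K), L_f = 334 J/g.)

m_melted ≈ 21.1 g

Cooling the water to 0 °C releases 330·4.18·7.14 = 9848.9 J.
Warming the ice to 0 °C takes 220·2.09·6.08 = 2795.6 J, leaving 7053.3 J for melting.
To melt every bit of ice: 220·334 = 73480 J.
7053.3 J < 73480 J, so only part of the ice melts and the system sits at 0 °C.
m_melted·334 = 7053.3  ⇒  m_melted ≈ 21.12 g.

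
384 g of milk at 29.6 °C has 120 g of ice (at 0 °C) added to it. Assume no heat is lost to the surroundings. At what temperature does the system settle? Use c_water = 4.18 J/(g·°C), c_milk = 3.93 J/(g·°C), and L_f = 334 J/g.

Energy conservation, ΣQ = 0:
latent heat to melt: 120·334 = 40080
  meltwater 0→T: 120·4.18·T = 501.6 T
  milk cools: 384·3.93·(T − 29.6) = 1509.1(T − 29.6)
2010.7 T = 44670 − 40080 = 4590
T ≈ 2.28 °C (positive, so assuming full melt was valid).

T_f ≈ 2.3 °C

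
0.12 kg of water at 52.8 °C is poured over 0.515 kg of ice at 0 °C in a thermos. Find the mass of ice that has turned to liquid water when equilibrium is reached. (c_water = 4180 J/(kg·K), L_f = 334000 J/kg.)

m_melted ≈ 0.0793 kg

Cooling the water to 0 °C releases 0.12·4180·52.8 = 26484 J.
Fully melting the ice requires m_ice L_f = 0.515·334000 = 172010 J.
Since 26484 < 172010 J, not all the ice melts; equilibrium is at 0 °C.
m_melt = 26484 / L_f = 0.07929 kg.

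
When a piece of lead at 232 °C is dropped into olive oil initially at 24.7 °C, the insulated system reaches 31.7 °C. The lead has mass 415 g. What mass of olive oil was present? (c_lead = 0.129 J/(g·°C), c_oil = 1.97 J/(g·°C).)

m ≈ 778 g

|Q_lead| = |Q_oil|:
415·0.129·(232 − 31.7) = m·1.97·(31.7 − 24.7)
13.79 m = 10723  ⇒  m ≈ 777.6 g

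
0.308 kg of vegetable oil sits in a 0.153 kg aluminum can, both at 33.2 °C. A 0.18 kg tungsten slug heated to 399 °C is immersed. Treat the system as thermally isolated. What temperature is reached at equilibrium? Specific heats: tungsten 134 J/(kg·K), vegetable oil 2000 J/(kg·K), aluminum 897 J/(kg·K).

T_f ≈ 44.6 °C

Let T be the final temperature. ΣQ_i = 0:
0.18·134·(T − 399) + 0.308·2000·(T − 33.2) + 0.153·897·(T − 33.2) = 0
777.36 T = 34631
T = 34631/777.36 ≈ 44.55 °C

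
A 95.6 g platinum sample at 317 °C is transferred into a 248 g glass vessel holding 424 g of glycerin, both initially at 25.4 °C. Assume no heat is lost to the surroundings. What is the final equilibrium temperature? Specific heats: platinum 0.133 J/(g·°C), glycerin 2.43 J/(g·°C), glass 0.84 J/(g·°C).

Let T be the final temperature. ΣQ_i = 0:
95.6·0.133·(T − 317) + 424·2.43·(T − 25.4) + 248·0.84·(T − 25.4) = 0
1251.4 T = 35492
T ≈ 28.36 °C

T_f ≈ 28.4 °C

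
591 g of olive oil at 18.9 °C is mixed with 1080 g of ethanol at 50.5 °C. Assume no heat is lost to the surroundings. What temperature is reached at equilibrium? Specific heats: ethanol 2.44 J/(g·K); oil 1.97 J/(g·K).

|Q_ethanol| = |Q_oil|:
1080×2.44×(50.5 − T) = 591×1.97×(T − 18.9)
2635.2(50.5 − T) = 1164.3(T − 18.9)
3799.5 T = 155082  ⇒  T ≈ 40.82 °C

T_f ≈ 40.8 °C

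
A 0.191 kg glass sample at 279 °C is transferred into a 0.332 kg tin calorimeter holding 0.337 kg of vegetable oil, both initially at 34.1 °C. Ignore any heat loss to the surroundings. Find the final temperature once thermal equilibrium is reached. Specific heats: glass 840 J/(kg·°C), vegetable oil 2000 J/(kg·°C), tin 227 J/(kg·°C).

T_f ≈ 77.3 °C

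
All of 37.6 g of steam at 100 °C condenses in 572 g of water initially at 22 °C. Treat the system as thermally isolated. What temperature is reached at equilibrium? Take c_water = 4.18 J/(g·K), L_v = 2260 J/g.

T_f ≈ 60.2 °C

Setting the total heat transfer to zero:
condense steam: −37.6·2260 = −84976
  condensate cools 100→T: 37.6·4.18·(T − 100) = 157.17(T − 100)
  original water: 2391(T − 22)
2548.1 T = 84976 + 15717 + 52601 = 153294
T ≈ 60.16 °C, under the boiling point, so the assumption holds.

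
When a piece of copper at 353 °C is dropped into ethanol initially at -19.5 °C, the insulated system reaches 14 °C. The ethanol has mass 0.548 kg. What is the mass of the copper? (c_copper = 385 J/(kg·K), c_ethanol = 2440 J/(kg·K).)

Heat lost by the copper = heat gained by the ethanol:
m×385×(353 − 14) = 0.548×2440×(14 − (-19.5))
130515 m = 44794  ⇒  m ≈ 0.3432 kg

m ≈ 0.343 kg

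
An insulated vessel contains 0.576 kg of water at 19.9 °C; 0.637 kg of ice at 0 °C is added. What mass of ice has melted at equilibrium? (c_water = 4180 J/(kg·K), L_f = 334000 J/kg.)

m_melted ≈ 0.143 kg

Water can give up m c ΔT = 0.576×4180×19.9 = 47913 J before reaching 0 °C.
To melt every bit of ice: 0.637×334000 = 212758 J.
Since 47913 < 212758 J, not all the ice melts; equilibrium is at 0 °C.
Mass melted = 47913/334000 ≈ 0.1435 kg.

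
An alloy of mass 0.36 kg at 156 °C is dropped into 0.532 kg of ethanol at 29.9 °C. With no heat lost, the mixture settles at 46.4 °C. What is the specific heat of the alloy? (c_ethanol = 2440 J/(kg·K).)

Heat lost by the alloy = heat gained by the ethanol:
0.36·c·(156 − 46.4) = 0.532·2440·(46.4 − 29.9)
39.46 c = 21418  ⇒  c ≈ 542.8 J/(kg·K)

c ≈ 543 J/(kg·K)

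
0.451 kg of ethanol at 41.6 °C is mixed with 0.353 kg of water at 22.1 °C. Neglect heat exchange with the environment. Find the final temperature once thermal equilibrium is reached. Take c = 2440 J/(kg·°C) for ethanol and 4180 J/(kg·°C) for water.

T_f ≈ 30.4 °C

Conservation of energy gives ΣQ = 0:
0.451×2440×(T − 41.6) + 0.353×4180×(T − 22.1) = 0
1100.4(T − 41.6) + 1475.5(T − 22.1) = 0
(1100.4 + 1475.5) T = 1100.4×41.6 + 1475.5×22.1
T = 78388 / 2576 = 30.4 °C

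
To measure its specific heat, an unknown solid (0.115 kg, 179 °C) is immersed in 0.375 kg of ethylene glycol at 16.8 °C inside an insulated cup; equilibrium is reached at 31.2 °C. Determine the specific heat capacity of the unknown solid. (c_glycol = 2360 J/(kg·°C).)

m_s c (T_s − T_f) = m_glycol c_glycol (T_f − T_0):
0.115·c·(179 − 31.2) = 0.375·2360·(31.2 − 16.8)
17 c = 12744  ⇒  c ≈ 749.8 J/(kg·°C)

c ≈ 750 J/(kg·°C)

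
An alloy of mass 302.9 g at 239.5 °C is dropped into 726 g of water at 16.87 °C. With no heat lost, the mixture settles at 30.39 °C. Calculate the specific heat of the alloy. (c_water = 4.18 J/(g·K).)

Energy conservation, ΣQ = 0:
302.9×c×(30.39 − 239.5) + 726×4.18×(30.39 − 16.87) = 0
-63339 c = -41029
c = -41029/-63339 ≈ 0.6478 J/(g·K)

c ≈ 0.648 J/(g·K)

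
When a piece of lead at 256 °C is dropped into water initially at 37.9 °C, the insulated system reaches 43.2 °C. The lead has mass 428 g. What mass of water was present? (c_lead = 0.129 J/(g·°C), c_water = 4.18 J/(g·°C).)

m ≈ 530 g

Taking heat into each body as positive, Σ m c ΔT = 0:
428·0.129·(43.2 − 256) + m·4.18·(43.2 − 37.9) = 0
22.15 m = 11749
m = 11749/22.15 ≈ 530.3 g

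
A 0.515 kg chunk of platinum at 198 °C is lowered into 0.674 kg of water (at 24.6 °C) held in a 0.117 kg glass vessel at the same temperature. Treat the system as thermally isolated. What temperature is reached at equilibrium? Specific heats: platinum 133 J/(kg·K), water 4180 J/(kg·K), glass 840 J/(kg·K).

T_f ≈ 28.6 °C

Heat gained plus heat lost sum to zero:
0.515×133×(T − 198) + 0.674×4180×(T − 24.6) + 0.117×840×(T − 24.6) = 0
(68.5 + 2817.3 + 98.28) T = 68.5×198 + 2817.3×24.6 + 98.28×24.6
T = 85286 / 2984.1 = 28.6 °C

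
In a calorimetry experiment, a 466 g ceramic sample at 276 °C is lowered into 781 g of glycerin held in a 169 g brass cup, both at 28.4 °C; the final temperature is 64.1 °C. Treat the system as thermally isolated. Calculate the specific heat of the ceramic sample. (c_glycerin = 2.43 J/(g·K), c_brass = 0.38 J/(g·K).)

Taking heat into each body as positive, Σ m c ΔT = 0:
466·c·(64.1 − 276) + 781·2.43·(64.1 − 28.4) + 169·0.38·(64.1 − 28.4) = 0
-98745 c = -70045
c = -70045/-98745 ≈ 0.7094 J/(g·K)

c ≈ 0.709 J/(g·K)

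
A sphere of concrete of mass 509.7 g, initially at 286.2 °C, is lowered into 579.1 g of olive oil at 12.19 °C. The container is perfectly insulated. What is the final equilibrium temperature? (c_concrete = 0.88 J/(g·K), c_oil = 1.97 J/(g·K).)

Conservation of energy gives ΣQ = 0:
509.7·0.88·(T − 286.2) + 579.1·1.97·(T − 12.19) = 0
448.54(T − 286.2) + 1140.8(T − 12.19) = 0
(448.54 + 1140.8) T = 448.54·286.2 + 1140.8·12.19
T ≈ 89.52 °C

T_f ≈ 89.5 °C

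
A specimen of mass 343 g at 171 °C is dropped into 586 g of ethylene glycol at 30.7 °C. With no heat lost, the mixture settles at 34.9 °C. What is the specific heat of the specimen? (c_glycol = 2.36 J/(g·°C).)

Setting the total heat transfer to zero:
343×c×(34.9 − 171) + 586×2.36×(34.9 − 30.7) = 0
-46682 c = -5808.4
c = -5808.4/-46682 ≈ 0.1244 J/(g·°C)

c ≈ 0.124 J/(g·°C)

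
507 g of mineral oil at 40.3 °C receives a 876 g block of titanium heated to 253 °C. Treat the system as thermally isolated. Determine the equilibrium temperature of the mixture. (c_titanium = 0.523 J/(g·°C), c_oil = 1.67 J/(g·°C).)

T_f ≈ 115.0 °C

T_f is the heat-capacity-weighted average of the initial temperatures:
T_f = (458.15*253 + 846.69*40.3) / (458.15 + 846.69)
    = 150033 / 1304.8 ≈ 114.98 °C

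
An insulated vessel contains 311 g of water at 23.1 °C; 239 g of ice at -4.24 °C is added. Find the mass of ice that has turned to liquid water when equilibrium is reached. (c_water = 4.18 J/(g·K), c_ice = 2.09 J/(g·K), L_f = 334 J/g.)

m_melted ≈ 83.6 g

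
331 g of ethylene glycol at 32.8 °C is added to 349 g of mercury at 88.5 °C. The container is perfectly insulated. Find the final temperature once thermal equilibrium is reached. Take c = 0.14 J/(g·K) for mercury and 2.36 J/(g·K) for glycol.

Heat gained plus heat lost sum to zero:
349×0.14×(T − 88.5) + 331×2.36×(T − 32.8) = 0
(48.86 + 781.16) T = 48.86×88.5 + 781.16×32.8
T = 29946/830.02 ≈ 36.08 °C

T_f ≈ 36.1 °C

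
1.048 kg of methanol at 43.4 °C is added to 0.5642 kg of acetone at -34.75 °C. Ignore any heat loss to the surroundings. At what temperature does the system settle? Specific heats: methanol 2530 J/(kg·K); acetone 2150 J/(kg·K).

T_f ≈ 18.9 °C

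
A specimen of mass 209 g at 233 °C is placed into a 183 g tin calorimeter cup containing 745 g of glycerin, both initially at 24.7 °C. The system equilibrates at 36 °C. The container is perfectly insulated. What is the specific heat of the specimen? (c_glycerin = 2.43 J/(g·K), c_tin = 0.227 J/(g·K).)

Heat gained plus heat lost sum to zero:
209×c×(36 − 233) + 745×2.43×(36 − 24.7) + 183×0.227×(36 − 24.7) = 0
-41173 c = -20926
c = -20926/-41173 ≈ 0.5083 J/(g·K)

c ≈ 0.508 J/(g·K)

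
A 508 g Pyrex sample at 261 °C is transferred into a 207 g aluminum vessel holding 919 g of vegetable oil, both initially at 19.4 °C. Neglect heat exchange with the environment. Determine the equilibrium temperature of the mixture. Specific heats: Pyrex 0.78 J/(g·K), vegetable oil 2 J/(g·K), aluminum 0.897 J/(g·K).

T_f is the heat-capacity-weighted average of the initial temperatures:
T_f = (396.24*261 + 1838*19.4 + 185.68*19.4) / (396.24 + 1838 + 185.68)
    = 142678 / 2419.9 ≈ 58.96 °C

T_f ≈ 59.0 °C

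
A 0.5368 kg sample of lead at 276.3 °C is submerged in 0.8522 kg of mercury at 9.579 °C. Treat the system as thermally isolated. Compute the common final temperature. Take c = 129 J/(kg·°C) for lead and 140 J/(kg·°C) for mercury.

T_f ≈ 107.5 °C

Set heat shed by the hot body equal to heat absorbed by the cold body:
0.5368*129*(276.3 − T) = 0.8522*140*(T − 9.579)
69.25(276.3 − T) = 119.31(T − 9.579)
188.56 T = 20276  ⇒  T ≈ 107.53 °C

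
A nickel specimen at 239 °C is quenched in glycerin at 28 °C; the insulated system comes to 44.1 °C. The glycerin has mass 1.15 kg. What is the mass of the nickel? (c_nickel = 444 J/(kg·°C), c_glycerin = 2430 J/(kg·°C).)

m ≈ 0.52 kg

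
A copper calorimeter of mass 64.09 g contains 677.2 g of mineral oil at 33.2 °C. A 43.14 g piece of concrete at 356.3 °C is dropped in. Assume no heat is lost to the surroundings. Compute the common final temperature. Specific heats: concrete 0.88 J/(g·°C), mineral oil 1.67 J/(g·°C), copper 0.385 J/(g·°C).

T_f ≈ 43.5 °C

Net heat exchanged in the isolated system is zero:
43.14×0.88×(T − 356.3) + 677.2×1.67×(T − 33.2) + 64.09×0.385×(T − 33.2) = 0
37.96(T − 356.3) + 1130.9(T − 33.2) + 24.67(T − 33.2) = 0
1193.6 T = 51892
T = 51892 / 1193.6 = 43.5 °C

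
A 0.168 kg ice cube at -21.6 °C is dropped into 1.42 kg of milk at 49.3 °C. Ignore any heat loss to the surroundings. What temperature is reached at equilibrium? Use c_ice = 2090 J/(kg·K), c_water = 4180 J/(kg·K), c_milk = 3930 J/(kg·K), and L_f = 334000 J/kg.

T_f ≈ 33.7 °C

Net heat exchanged in the isolated system is zero:
ice -21.6→0 °C: 0.168×2090×21.6 = 7584.2; fusion: m_ice L_f = 0.168×334000 = 56112; meltwater 0→T: 0.168×4180×T = 702.24 T; milk cools: 1.42×3930×(T − 49.3) = 5580.6(T − 49.3)
6282.8 T = 275124 − 63696 = 211427
T ≈ 33.65 °C. Since T > 0 °C, the all-ice-melts assumption holds.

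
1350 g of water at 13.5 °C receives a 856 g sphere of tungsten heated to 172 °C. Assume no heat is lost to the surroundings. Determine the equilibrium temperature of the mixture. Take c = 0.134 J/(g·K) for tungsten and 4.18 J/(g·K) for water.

T_f ≈ 16.7 °C

Heat gained plus heat lost sum to zero:
856*0.134*(T − 172) + 1350*4.18*(T − 13.5) = 0
(114.7 + 5643) T = 114.7*172 + 5643*13.5
T = 95910 / 5757.7 = 16.7 °C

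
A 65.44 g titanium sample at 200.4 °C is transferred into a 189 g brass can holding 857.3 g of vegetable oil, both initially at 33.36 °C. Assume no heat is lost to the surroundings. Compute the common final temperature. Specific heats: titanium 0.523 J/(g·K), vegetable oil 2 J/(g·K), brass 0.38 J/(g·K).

T_f ≈ 36.5 °C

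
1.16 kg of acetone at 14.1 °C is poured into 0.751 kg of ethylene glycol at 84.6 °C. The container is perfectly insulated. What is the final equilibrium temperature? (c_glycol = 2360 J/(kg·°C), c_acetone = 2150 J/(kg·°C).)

T_f ≈ 43.4 °C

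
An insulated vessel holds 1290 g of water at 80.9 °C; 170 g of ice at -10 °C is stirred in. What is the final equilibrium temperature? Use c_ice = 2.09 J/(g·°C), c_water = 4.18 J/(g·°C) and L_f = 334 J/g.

T_f ≈ 61.6 °C

Sum of m c ΔT and latent-heat terms is zero:
ice -10→0 °C: 170·2.09·10 = 3553; fusion: m_ice L_f = 170·334 = 56780; warm the meltwater: 710.6 T; water cools: 1290·4.18·(T − 80.9) = 5392.2(T − 80.9)
6102.8 T = 436229 − 60333 = 375896
T ≈ 61.59 °C — above 0 °C, consistent with complete melting.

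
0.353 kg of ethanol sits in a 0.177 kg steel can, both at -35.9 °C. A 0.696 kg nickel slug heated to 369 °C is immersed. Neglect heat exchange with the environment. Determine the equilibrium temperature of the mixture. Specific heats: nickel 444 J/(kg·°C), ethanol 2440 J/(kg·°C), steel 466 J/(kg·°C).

T_f ≈ 64.0 °C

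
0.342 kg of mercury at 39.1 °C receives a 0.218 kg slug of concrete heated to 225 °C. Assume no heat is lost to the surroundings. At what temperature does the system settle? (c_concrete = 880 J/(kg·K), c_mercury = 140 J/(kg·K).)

T_f ≈ 187.9 °C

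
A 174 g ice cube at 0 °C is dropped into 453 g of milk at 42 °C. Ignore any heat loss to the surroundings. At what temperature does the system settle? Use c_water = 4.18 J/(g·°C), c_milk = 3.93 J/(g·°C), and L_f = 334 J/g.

T_f ≈ 6.6 °C

Sum of m c ΔT and latent-heat terms is zero:
fusion: m_ice L_f = 174×334 = 58116; meltwater 0→T: 174×4.18×T = 727.32 T; milk: 1780.3(T − 42)
2507.6 T = 74772 − 58116 = 16656
T ≈ 6.64 °C (positive, so assuming full melt was valid).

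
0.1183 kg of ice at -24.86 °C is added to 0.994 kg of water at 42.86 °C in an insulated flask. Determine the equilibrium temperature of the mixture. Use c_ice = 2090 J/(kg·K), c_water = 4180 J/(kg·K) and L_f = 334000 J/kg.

T_f ≈ 28.5 °C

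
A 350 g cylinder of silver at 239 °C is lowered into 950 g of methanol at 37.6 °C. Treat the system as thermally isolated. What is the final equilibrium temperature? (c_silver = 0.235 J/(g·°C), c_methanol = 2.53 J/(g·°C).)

Set heat shed by the hot body equal to heat absorbed by the cold body:
350×0.235×(239 − T) = 950×2.53×(T − 37.6)
82.25(239 − T) = 2403.5(T − 37.6)
2485.8 T = 110029  ⇒  T ≈ 44.26 °C

T_f ≈ 44.3 °C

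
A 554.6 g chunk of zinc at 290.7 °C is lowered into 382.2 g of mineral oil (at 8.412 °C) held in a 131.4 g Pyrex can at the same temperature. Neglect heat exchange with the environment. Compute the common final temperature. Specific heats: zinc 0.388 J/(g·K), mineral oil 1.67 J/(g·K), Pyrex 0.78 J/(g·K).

T_f ≈ 72.0 °C

Let T be the final temperature. ΣQ_i = 0:
554.6*0.388*(T − 290.7) + 382.2*1.67*(T − 8.412) + 131.4*0.78*(T − 8.412) = 0
215.18(T − 290.7) + 638.27(T − 8.412) + 102.49(T − 8.412) = 0
955.95 T = 68786
T = 68786 / 955.95 = 72 °C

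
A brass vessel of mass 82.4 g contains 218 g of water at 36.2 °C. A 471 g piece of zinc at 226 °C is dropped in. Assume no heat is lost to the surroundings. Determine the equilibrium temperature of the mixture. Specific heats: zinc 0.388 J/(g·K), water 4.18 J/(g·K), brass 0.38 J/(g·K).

Conservation of energy gives ΣQ = 0:
471*0.388*(T − 226) + 218*4.18*(T − 36.2) + 82.4*0.38*(T − 36.2) = 0
182.75(T − 226) + 911.24(T − 36.2) + 31.31(T − 36.2) = 0
(182.75 + 911.24 + 31.31) T = 182.75*226 + 911.24*36.2 + 31.31*36.2
T = 75421 / 1125.3 = 67 °C

T_f ≈ 67.0 °C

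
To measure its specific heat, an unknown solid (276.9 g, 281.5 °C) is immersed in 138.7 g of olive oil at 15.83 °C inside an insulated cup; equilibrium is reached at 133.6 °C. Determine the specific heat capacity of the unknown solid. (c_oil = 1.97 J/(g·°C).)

c ≈ 0.786 J/(g·°C)

Let T be the final temperature. ΣQ_i = 0:
276.9×c×(133.6 − 281.5) + 138.7×1.97×(133.6 − 15.83) = 0
-40954 c = -32179
c = -32179/-40954 ≈ 0.7858 J/(g·°C)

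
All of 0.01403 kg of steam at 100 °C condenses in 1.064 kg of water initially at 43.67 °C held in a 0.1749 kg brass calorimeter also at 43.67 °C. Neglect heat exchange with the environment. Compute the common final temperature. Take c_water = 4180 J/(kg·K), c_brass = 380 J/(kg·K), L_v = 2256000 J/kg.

Setting the total heat transfer to zero:
latent heat released on condensation: 0.01403·2256000 = 31652
  condensate cools 100→T: 0.01403·4180·(T − 100) = 58.65(T − 100)
  original water: 4447.5(T − 43.67)
  cup: 66.46(T − 43.67)
4572.6 T = 31652 + 5864.5 + 197126 = 234642
T ≈ 51.31 °C — below 100 °C, confirming all the steam condensed.

T_f ≈ 51.3 °C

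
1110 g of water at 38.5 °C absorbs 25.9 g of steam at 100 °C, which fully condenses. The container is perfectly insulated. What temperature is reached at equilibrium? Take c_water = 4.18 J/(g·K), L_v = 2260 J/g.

Conservation of energy gives ΣQ = 0:
condense steam: −25.9·2260 = −58534; condensed water 100 °C→T: 108.26(T − 100); water warms: 1110·4.18·(T − 38.5) = 4639.8(T − 38.5)
4748.1 T = 58534 + 10826 + 178632 = 247992
T ≈ 52.23 °C, under the boiling point, so the assumption holds.

T_f ≈ 52.2 °C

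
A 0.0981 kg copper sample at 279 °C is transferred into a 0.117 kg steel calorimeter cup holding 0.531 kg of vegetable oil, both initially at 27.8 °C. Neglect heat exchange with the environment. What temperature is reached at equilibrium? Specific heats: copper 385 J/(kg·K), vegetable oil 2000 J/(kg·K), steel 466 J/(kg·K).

With ΣQ=0 the equilibrium temperature is the m·c-weighted mean:
T_f = (37.77·279 + 1062·27.8 + 54.52·27.8) / (37.77 + 1062 + 54.52)
    = 41577 / 1154.3 ≈ 36.02 °C

T_f ≈ 36.0 °C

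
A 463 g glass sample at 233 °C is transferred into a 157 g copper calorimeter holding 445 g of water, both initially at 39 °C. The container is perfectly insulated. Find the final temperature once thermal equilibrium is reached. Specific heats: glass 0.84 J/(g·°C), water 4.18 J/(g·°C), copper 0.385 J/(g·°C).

T_f ≈ 71.7 °C

Energy conservation, ΣQ = 0:
463×0.84×(T − 233) + 445×4.18×(T − 39) + 157×0.385×(T − 39) = 0
2309.5 T = 165520
T = 165520 / 2309.5 = 71.7 °C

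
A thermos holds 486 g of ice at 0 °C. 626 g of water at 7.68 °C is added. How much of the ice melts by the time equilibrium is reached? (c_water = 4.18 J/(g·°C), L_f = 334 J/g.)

m_melted ≈ 60.2 g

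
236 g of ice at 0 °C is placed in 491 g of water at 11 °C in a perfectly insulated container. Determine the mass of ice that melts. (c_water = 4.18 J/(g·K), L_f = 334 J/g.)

m_melted ≈ 67.6 g

Water can give up m c ΔT = 491·4.18·11 = 22576 J before reaching 0 °C.
Fully melting the ice requires m_ice L_f = 236·334 = 78824 J.
Since 22576 < 78824 J, not all the ice melts; equilibrium is at 0 °C.
Mass melted = 22576/334 ≈ 67.59 g.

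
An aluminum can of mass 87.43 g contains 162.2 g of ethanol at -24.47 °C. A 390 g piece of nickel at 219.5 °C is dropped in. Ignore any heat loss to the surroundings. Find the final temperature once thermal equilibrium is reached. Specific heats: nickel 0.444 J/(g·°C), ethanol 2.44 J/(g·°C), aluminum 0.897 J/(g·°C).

T_f ≈ 40.8 °C

Setting the total heat transfer to zero:
390·0.444·(T − 219.5) + 162.2·2.44·(T − (-24.47)) + 87.43·0.897·(T − (-24.47)) = 0
173.16(T − 219.5) + 395.77(T − (-24.47)) + 78.42(T − (-24.47)) = 0
647.35 T = 26405
T = 26405 / 647.35 = 40.8 °C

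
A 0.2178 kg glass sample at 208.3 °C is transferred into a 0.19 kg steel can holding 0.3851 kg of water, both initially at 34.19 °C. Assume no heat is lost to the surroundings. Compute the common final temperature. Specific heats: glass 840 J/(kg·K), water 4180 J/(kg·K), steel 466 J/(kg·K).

T_f ≈ 51.1 °C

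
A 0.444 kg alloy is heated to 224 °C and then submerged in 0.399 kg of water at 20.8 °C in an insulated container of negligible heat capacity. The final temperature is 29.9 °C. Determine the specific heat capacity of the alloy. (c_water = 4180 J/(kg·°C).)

c ≈ 176 J/(kg·°C)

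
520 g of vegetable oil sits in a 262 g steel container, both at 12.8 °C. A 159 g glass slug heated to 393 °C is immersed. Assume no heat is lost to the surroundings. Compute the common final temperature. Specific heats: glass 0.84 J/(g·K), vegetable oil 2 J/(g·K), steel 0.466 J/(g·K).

T_f ≈ 52.0 °C

With ΣQ=0 the equilibrium temperature is the m·c-weighted mean:
T_f = (133.56×393 + 1040×12.8 + 122.09×12.8) / (133.56 + 1040 + 122.09)
    = 67364 / 1295.7 ≈ 51.99 °C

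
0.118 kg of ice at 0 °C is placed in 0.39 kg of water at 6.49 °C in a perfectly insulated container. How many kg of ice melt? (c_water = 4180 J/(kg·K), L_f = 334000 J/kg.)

m_melted ≈ 0.0317 kg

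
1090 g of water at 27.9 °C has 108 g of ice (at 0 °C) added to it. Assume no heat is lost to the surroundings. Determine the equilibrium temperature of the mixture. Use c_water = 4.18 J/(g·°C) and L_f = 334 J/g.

Energy conservation, ΣQ = 0:
fusion: m_ice L_f = 108×334 = 36072; meltwater 0→T: 108×4.18×T = 451.44 T; water: 4556.2(T − 27.9)
5007.6 T = 127118 − 36072 = 91046
T ≈ 18.18 °C (positive, so assuming full melt was valid).

T_f ≈ 18.2 °C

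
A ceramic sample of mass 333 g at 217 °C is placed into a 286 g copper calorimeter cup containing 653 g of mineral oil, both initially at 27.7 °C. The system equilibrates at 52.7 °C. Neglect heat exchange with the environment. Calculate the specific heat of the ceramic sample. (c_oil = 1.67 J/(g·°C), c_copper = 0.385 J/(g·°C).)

Energy conservation, ΣQ = 0:
333×c×(52.7 − 217) + 653×1.67×(52.7 − 27.7) + 286×0.385×(52.7 − 27.7) = 0
-54712 c = -30016
c = -30016/-54712 ≈ 0.5486 J/(g·°C)

c ≈ 0.549 J/(g·°C)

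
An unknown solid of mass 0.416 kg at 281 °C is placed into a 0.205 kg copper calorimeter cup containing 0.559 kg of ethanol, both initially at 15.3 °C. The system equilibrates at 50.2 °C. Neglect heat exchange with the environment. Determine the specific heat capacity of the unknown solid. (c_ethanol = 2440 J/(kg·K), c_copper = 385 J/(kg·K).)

Energy conservation, ΣQ = 0:
0.416×c×(50.2 − 281) + 0.559×2440×(50.2 − 15.3) + 0.205×385×(50.2 − 15.3) = 0
-96.01 c = -50357
c = -50357/-96.01 ≈ 524.5 J/(kg·K)

c ≈ 524 J/(kg·K)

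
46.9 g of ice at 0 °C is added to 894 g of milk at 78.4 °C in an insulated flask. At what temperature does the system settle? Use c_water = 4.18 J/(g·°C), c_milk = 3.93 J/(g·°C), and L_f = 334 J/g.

Sum of m c ΔT and latent-heat terms is zero:
melt ice: 46.9×334 = 15665
  meltwater 0→T: 46.9×4.18×T = 196.04 T
  milk cools: 894×3.93×(T − 78.4) = 3513.4(T − 78.4)
3709.5 T = 275452 − 15665 = 259788
T ≈ 70.03 °C. Since T > 0 °C, the all-ice-melts assumption holds.

T_f ≈ 70.0 °C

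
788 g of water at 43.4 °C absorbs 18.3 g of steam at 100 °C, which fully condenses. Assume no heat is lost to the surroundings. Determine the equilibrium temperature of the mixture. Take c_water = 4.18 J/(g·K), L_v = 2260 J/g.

T_f ≈ 57.0 °C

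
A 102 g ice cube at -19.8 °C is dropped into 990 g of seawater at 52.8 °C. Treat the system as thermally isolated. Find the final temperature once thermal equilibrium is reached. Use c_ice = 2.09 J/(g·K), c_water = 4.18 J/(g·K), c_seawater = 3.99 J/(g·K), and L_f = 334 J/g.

Net heat exchanged in the isolated system is zero:
warm ice to 0 °C: 102·2.09·(0 − (-19.8)) = 4221
  fusion: m_ice L_f = 102·334 = 34068
  meltwater 0→T: 102·4.18·T = 426.36 T
  seawater: 3950.1(T − 52.8)
4376.5 T = 208565 − 38289 = 170276
T ≈ 38.91 °C. Since T > 0 °C, the all-ice-melts assumption holds.

T_f ≈ 38.9 °C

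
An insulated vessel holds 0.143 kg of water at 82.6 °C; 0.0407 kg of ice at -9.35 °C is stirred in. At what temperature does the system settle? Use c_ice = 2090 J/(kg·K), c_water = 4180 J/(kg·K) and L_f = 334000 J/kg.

Net heat exchanged in the isolated system is zero:
ice -9.35→0 °C: 0.0407×2090×9.35 = 795.34
  latent heat to melt: 0.0407×334000 = 13594
  warm the meltwater: 170.13 T
  water: 597.74(T − 82.6)
767.87 T = 49373 − 14389 = 34984
T ≈ 45.56 °C (positive, so assuming full melt was valid).

T_f ≈ 45.6 °C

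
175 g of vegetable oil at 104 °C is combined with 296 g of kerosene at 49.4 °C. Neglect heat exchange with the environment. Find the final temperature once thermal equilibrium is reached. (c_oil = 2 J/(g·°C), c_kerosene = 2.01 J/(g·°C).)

T_f ≈ 69.6 °C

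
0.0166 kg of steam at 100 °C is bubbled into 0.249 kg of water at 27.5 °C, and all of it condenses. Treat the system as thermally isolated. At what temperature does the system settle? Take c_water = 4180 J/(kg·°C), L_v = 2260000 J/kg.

T_f ≈ 65.8 °C

Net heat exchanged in the isolated system is zero:
latent heat released on condensation: 0.0166×2260000 = 37516; condensate cools 100→T: 0.0166×4180×(T − 100) = 69.39(T − 100); water warms: 0.249×4180×(T − 27.5) = 1040.8(T − 27.5)
1110.2 T = 37516 + 6938.8 + 28623 = 73077
T ≈ 65.82 °C — below 100 °C, confirming all the steam condensed.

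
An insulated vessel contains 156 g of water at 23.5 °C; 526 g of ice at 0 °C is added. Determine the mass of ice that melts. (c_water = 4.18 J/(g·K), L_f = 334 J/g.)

m_melted ≈ 45.9 g

Water can give up m c ΔT = 156×4.18×23.5 = 15324 J before reaching 0 °C.
To melt every bit of ice: 526×334 = 175684 J.
Since 15324 < 175684 J, not all the ice melts; equilibrium is at 0 °C.
m_melt = 15324 / L_f = 45.88 g.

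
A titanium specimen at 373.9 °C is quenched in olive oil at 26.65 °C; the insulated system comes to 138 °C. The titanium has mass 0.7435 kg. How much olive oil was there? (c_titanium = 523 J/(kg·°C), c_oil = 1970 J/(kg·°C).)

|Q_titanium| = |Q_oil|:
0.7435×523×(373.9 − 138) = m×1970×(138 − 26.65)
219360 m = 91730  ⇒  m ≈ 0.4182 kg

m ≈ 0.418 kg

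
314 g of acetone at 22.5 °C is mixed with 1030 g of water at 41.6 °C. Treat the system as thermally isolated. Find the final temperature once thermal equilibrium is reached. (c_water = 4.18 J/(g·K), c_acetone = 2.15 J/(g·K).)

Energy conservation, ΣQ = 0:
1030·4.18·(T − 41.6) + 314·2.15·(T − 22.5) = 0
4305.4(T − 41.6) + 675.1(T − 22.5) = 0
4980.5 T = 194294
T = 194294/4980.5 ≈ 39.01 °C

T_f ≈ 39.0 °C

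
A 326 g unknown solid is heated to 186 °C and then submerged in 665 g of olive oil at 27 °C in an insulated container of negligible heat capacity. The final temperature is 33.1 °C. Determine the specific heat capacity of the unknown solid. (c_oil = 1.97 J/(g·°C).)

c ≈ 0.16 J/(g·°C)

Heat lost by the unknown solid = heat gained by the oil:
326×c×(186 − 33.1) = 665×1.97×(33.1 − 27)
49845 c = 7991.3  ⇒  c ≈ 0.1603 J/(g·°C)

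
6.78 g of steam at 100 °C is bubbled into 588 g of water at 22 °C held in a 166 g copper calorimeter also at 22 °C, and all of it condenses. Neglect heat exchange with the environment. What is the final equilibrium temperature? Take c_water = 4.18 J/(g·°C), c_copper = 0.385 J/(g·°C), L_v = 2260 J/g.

T_f ≈ 28.9 °C

Conservation of energy gives ΣQ = 0:
condense steam: −6.78·2260 = −15323; condensed water 100 °C→T: 28.34(T − 100); original water: 2457.8(T − 22); copper cup: 166·0.385·(T − 22) = 63.91(T − 22)
2550.1 T = 15323 + 2834 + 55478 = 73635
T ≈ 28.88 °C — below 100 °C, confirming all the steam condensed.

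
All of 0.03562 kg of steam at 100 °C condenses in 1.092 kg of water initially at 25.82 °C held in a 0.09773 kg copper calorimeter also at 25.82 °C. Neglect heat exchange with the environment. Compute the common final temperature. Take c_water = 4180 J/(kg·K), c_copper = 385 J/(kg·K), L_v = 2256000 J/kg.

T_f ≈ 45.1 °C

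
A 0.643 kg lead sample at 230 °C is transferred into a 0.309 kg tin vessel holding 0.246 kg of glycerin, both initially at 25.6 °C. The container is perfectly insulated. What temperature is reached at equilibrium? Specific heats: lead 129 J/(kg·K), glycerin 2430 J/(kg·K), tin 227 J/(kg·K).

T_f ≈ 48.2 °C

Let T be the final temperature. ΣQ_i = 0:
0.643·129·(T − 230) + 0.246·2430·(T − 25.6) + 0.309·227·(T − 25.6) = 0
82.95(T − 230) + 597.78(T − 25.6) + 70.14(T − 25.6) = 0
750.87 T = 36177
T ≈ 48.18 °C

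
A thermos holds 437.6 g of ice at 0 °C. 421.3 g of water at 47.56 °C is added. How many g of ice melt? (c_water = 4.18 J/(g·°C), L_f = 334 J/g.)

m_melted ≈ 251 g

Cooling the water to 0 °C releases 421.3·4.18·47.56 = 83755 J.
Melting all 437.6 g of ice would need 437.6·334 = 146158 J.
Since 83755 < 146158 J, not all the ice melts; equilibrium is at 0 °C.
m_melted·334 = 83755  ⇒  m_melted ≈ 250.8 g.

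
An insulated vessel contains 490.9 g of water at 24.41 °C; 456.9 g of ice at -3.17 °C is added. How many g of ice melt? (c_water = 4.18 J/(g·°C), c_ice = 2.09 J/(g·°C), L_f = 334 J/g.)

m_melted ≈ 141 g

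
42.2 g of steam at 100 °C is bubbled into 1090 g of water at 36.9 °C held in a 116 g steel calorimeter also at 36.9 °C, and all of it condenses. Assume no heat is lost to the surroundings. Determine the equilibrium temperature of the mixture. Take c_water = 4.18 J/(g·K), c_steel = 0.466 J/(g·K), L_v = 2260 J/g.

T_f ≈ 59.1 °C

Heat gained plus heat lost sum to zero:
condense steam: −42.2·2260 = −95372; condensed water 100 °C→T: 176.4(T − 100); water warms: 1090·4.18·(T − 36.9) = 4556.2(T − 36.9); cup: 54.06(T − 36.9)
4786.7 T = 95372 + 17640 + 170118 = 283130
T ≈ 59.15 °C (< 100 °C, so full condensation is consistent).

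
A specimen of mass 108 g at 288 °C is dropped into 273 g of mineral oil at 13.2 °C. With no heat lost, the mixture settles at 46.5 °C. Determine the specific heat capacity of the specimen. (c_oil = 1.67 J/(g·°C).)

c ≈ 0.582 J/(g·°C)

Heat lost by the specimen = heat gained by the oil:
108·c·(288 − 46.5) = 273·1.67·(46.5 − 13.2)
26082 c = 15182  ⇒  c ≈ 0.5821 J/(g·°C)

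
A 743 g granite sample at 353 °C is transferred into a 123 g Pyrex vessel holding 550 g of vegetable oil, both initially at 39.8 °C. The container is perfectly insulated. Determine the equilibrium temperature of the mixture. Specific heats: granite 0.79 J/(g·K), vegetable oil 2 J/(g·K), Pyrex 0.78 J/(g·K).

T_f ≈ 142.9 °C

Let T be the final temperature. ΣQ_i = 0:
743*0.79*(T − 353) + 550*2*(T − 39.8) + 123*0.78*(T − 39.8) = 0
586.97(T − 353) + 1100(T − 39.8) + 95.94(T − 39.8) = 0
1782.9 T = 254799
T = 254799/1782.9 ≈ 142.91 °C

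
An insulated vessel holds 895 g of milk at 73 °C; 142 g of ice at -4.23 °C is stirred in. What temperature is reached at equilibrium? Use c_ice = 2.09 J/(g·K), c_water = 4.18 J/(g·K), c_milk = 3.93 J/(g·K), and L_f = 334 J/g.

Taking heat into each body as positive, Σ m c ΔT = 0:
warm ice to 0 °C: 142·2.09·(0 − (-4.23)) = 1255.4; fusion: m_ice L_f = 142·334 = 47428; warm the meltwater: 593.56 T; milk: 3517.4(T − 73)
4110.9 T = 256767 − 48683 = 208083
T ≈ 50.62 °C (positive, so assuming full melt was valid).

T_f ≈ 50.6 °C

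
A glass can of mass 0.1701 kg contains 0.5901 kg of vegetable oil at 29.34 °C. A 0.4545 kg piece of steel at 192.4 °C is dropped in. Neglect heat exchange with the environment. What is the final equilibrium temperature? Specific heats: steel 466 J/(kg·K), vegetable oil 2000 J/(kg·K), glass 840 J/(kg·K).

T_f ≈ 51.8 °C

Energy conservation, ΣQ = 0:
0.4545×466×(T − 192.4) + 0.5901×2000×(T − 29.34) + 0.1701×840×(T − 29.34) = 0
(211.8 + 1180.2 + 142.88) T = 211.8×192.4 + 1180.2×29.34 + 142.88×29.34
T ≈ 51.84 °C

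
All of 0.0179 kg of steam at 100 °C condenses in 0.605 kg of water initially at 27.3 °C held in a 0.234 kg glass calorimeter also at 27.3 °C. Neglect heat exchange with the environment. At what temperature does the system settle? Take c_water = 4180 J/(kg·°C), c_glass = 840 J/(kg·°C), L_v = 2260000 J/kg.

T_f ≈ 43.7 °C

Net heat exchanged in the isolated system is zero:
condense steam: −0.0179·2260000 = −40454
  condensate cools 100→T: 0.0179·4180·(T − 100) = 74.82(T − 100)
  water warms: 0.605·4180·(T − 27.3) = 2528.9(T − 27.3)
  glass cup: 0.234·840·(T − 27.3) = 196.56(T − 27.3)
2800.3 T = 40454 + 7482.2 + 74405 = 122341
T ≈ 43.69 °C — below 100 °C, confirming all the steam condensed.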